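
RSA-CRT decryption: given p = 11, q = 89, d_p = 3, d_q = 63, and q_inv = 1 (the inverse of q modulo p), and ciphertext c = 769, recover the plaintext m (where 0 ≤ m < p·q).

406

m₁ = c^(d_p) mod p: c ≡ 10 (mod 11), and 10^3 mod 11 = 10.
m₂ = c^(d_q) mod q: c ≡ 57 (mod 89), and 57^63 mod 89 = 50.
h = q_inv·(m₁ − m₂) mod p = 1·(10 − 50) mod 11 = 4.
m = m₂ + h·q = 50 + 4·89 = 406.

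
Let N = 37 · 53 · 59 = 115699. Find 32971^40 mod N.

Mod 37: 32971 ≡ 4; by Fermat, exponent reduces to 40 mod 36 = 4; 4^4 ≡ 34 (mod 37).
Mod 53: 32971 ≡ 5; 5^40 ≡ 44 (mod 53).
Mod 59: 32971 ≡ 49; 49^40 ≡ 45 (mod 59).
Combine by CRT: x ≡ 34 (mod 37), x ≡ 44 (mod 53), x ≡ 45 (mod 59) ⇒ x ≡ 12022 (mod 115699).

12022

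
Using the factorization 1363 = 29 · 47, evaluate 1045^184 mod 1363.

Mod 29: 1045 ≡ 1; by Fermat, exponent reduces to 184 mod 28 = 16; 1^16 ≡ 1 (mod 29).
Mod 47: 1045 ≡ 11; since 46 | 184, by Fermat 11^184 ≡ 1 (mod 47).
Combine by CRT: x ≡ 1 (mod 29), x ≡ 1 (mod 47) ⇒ x ≡ 1 (mod 1363).

1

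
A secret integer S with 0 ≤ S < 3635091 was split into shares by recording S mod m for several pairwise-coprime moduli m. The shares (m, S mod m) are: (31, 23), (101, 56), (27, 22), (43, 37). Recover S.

The moduli are pairwise coprime; N = 31·101·27·43 = 3635091.
N/31 = 117261; 117261 ≡ 19 (mod 31); 19·18 ≡ 1, so inverse 18.
N/101 = 35991; 35991 ≡ 35 (mod 101); 35·26 ≡ 1, so inverse 26.
N/27 = 134633; 134633 ≡ 11 (mod 27); 11·5 ≡ 1, so inverse 5.
N/43 = 84537; 84537 ≡ 42 (mod 43); 42·42 ≡ 1, so inverse 42.
S ≡ 23·117261·18 + 56·35991·26 + 22·134633·5 + 37·84537·42 = 247129078.
247129078 mod 3635091 = 3577981.

3577981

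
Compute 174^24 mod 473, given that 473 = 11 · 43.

379

Mod 11: 174 ≡ 9; by Fermat, exponent reduces to 24 mod 10 = 4; 9^4 ≡ 5 (mod 11).
Mod 43: 174 ≡ 2; 2^24 ≡ 35 (mod 43).
Combine by CRT: x ≡ 5 (mod 11), x ≡ 35 (mod 43) ⇒ x ≡ 379 (mod 473).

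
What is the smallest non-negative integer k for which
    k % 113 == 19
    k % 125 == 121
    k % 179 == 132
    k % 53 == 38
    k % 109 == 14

7098807371

From k ≡ 19 (mod 113) write k = 19 + 113t. Substituting into k ≡ 121 (mod 125) gives 113t ≡ 102 (mod 125), and since 113⁻¹ ≡ 52 (mod 125), t ≡ 54. Hence k ≡ 19 + 113·54 = 6121 (mod 14125).
From k ≡ 6121 (mod 14125) write k = 6121 + 14125t. Substituting into k ≡ 132 (mod 179) gives 14125t ≡ 97 (mod 179), and since 163⁻¹ ≡ 123 (mod 179), t ≡ 117. Hence k ≡ 6121 + 14125·117 = 1658746 (mod 2528375).
From k ≡ 1658746 (mod 2528375) write k = 1658746 + 2528375t. Substituting into k ≡ 38 (mod 53) gives 2528375t ≡ 33 (mod 53), and since 10⁻¹ ≡ 16 (mod 53), t ≡ 51. Hence k ≡ 1658746 + 2528375·51 = 130605871 (mod 134003875).
From k ≡ 130605871 (mod 134003875) write k = 130605871 + 134003875t. Substituting into k ≡ 14 (mod 109) gives 134003875t ≡ 14 (mod 109), and since 38⁻¹ ≡ 66 (mod 109), t ≡ 52. Hence k ≡ 130605871 + 134003875·52 = 7098807371 (mod 14606422375).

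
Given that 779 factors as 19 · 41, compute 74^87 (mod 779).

Mod 19: 74 ≡ 17; by Fermat, exponent reduces to 87 mod 18 = 15; 17^15 ≡ 7 (mod 19).
Mod 41: 74 ≡ 33; by Fermat, exponent reduces to 87 mod 40 = 7; 33^7 ≡ 39 (mod 41).
Combine by CRT: x ≡ 7 (mod 19), x ≡ 39 (mod 41) ⇒ x ≡ 121 (mod 779).

121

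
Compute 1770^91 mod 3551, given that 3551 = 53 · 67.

Mod 53: 1770 ≡ 21; by Fermat, exponent reduces to 91 mod 52 = 39; 21^39 ≡ 30 (mod 53).
Mod 67: 1770 ≡ 28; by Fermat, exponent reduces to 91 mod 66 = 25; 28^25 ≡ 50 (mod 67).
Combine by CRT: x ≡ 30 (mod 53), x ≡ 50 (mod 67) ⇒ x ≡ 2998 (mod 3551).

2998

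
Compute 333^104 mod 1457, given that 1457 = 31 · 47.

Mod 31: 333 ≡ 23; by Fermat, exponent reduces to 104 mod 30 = 14; 23^14 ≡ 4 (mod 31).
Mod 47: 333 ≡ 4; by Fermat, exponent reduces to 104 mod 46 = 12; 4^12 ≡ 2 (mod 47).
Combine by CRT: x ≡ 4 (mod 31), x ≡ 2 (mod 47) ⇒ x ≡ 190 (mod 1457).

190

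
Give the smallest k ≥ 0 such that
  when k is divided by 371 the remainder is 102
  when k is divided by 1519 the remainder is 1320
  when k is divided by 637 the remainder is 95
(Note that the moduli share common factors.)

882340

gcd(371, 1519) = 7 and 7 | (1320 − 102), so the pair is consistent; merging gives k ≡ 77270 (mod 80507), where 80507 = lcm(371, 1519).
gcd(80507, 637) = 49 and 49 | (95 − 77270), so the pair is consistent; merging gives k ≡ 882340 (mod 1046591), where 1046591 = lcm(80507, 637).
The solution is unique modulo lcm(371, 1519, 637) = 1046591.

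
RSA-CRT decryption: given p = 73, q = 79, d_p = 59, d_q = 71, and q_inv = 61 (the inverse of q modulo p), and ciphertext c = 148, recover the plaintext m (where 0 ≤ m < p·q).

m₁ = c^(d_p) mod p: c ≡ 2 (mod 73), and 2^59 mod 73 = 32.
m₂ = c^(d_q) mod q: c ≡ 69 (mod 79), and 69^71 mod 79 = 61.
h = q_inv·(m₁ − m₂) mod p = 61·(32 − 61) mod 73 = 56.
m = m₂ + h·q = 61 + 56·79 = 4485.

4485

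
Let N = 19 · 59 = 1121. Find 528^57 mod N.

Mod 19: 528 ≡ 15; by Fermat, exponent reduces to 57 mod 18 = 3; 15^3 ≡ 12 (mod 19).
Mod 59: 528 ≡ 56; 56^57 ≡ 39 (mod 59).
Combine by CRT: x ≡ 12 (mod 19), x ≡ 39 (mod 59) ⇒ x ≡ 924 (mod 1121).

924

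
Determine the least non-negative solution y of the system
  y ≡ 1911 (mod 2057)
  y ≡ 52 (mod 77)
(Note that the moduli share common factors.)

10139

gcd(2057, 77) = 11 and 11 | (52 − 1911), so the pair is consistent; merging gives y ≡ 10139 (mod 14399), where 14399 = lcm(2057, 77).
The solution is unique modulo lcm(2057, 77) = 14399.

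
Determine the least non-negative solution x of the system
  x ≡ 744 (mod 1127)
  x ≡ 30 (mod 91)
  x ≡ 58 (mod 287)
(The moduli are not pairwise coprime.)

253192

gcd(1127, 91) = 7 and 7 | (30 − 744), so the pair is consistent; merging gives x ≡ 4125 (mod 14651), where 14651 = lcm(1127, 91).
gcd(14651, 287) = 7 and 7 | (58 − 4125), so the pair is consistent; merging gives x ≡ 253192 (mod 600691), where 600691 = lcm(14651, 287).
The solution is unique modulo lcm(1127, 91, 287) = 600691.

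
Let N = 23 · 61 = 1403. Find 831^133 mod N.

394

Mod 23: 831 ≡ 3; by Fermat, exponent reduces to 133 mod 22 = 1; 3^1 ≡ 3 (mod 23).
Mod 61: 831 ≡ 38; by Fermat, exponent reduces to 133 mod 60 = 13; 38^13 ≡ 28 (mod 61).
Combine by CRT: x ≡ 3 (mod 23), x ≡ 28 (mod 61) ⇒ x ≡ 394 (mod 1403).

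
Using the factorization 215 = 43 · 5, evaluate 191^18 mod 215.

41

Mod 43: 191 ≡ 19; 19^18 ≡ 41 (mod 43).
Mod 5: 191 ≡ 1; by Fermat, exponent reduces to 18 mod 4 = 2; 1^2 ≡ 1 (mod 5).
Combine by CRT: x ≡ 41 (mod 43), x ≡ 1 (mod 5) ⇒ x ≡ 41 (mod 215).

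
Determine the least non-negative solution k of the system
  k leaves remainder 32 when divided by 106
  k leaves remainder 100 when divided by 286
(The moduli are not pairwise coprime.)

6392

gcd(106, 286) = 2 and 2 | (100 − 32), so the pair is consistent; merging gives k ≡ 6392 (mod 15158), where 15158 = lcm(106, 286).
The solution is unique modulo lcm(106, 286) = 15158.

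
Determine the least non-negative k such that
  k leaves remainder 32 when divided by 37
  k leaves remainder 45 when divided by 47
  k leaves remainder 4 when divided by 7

Combine the congruences pairwise.
From k ≡ 32 (mod 37) write k = 32 + 37t. Substituting into k ≡ 45 (mod 47) gives 37t ≡ 13 (mod 47), and since 37⁻¹ ≡ 14 (mod 47), t ≡ 41. Hence k ≡ 32 + 37·41 = 1549 (mod 1739).
From k ≡ 1549 (mod 1739) write k = 1549 + 1739t. Substituting into k ≡ 4 (mod 7) gives 1739t ≡ 2 (mod 7), and since 3⁻¹ ≡ 5 (mod 7), t ≡ 3. Hence k ≡ 1549 + 1739·3 = 6766 (mod 12173).

6766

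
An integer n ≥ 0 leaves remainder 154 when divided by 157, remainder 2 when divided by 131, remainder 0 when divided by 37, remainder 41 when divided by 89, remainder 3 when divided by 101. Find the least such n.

The moduli are pairwise coprime; M = 157·131·37·89·101 = 6840440231.
M/157 = 43569683; 43569683 ≡ 142 (mod 157); 142·136 ≡ 1, so inverse 136.
M/131 = 52217101; 52217101 ≡ 108 (mod 131); 108·74 ≡ 1, so inverse 74.
M/37 = 184876763; 184876763 ≡ 10 (mod 37); 10·26 ≡ 1, so inverse 26.
M/89 = 76858879; 76858879 ≡ 81 (mod 89); 81·11 ≡ 1, so inverse 11.
M/101 = 67727131; 67727131 ≡ 66 (mod 101); 66·75 ≡ 1, so inverse 75.
n ≡ 154·43569683·136 + 2·52217101·74 + 0·184876763·26 + 41·76858879·11 + 3·67727131·75 = 970153530604.
970153530604 mod 6840440231 = 5651458033.

5651458033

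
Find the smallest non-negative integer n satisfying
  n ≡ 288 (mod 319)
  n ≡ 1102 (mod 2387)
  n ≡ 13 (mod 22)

8263

gcd(319, 2387) = 11 and 11 | (1102 − 288), so the pair is consistent; merging gives n ≡ 8263 (mod 69223), where 69223 = lcm(319, 2387).
gcd(69223, 22) = 11 and 11 | (13 − 8263), so the pair is consistent; merging gives n ≡ 8263 (mod 138446), where 138446 = lcm(69223, 22).
The solution is unique modulo lcm(319, 2387, 22) = 138446.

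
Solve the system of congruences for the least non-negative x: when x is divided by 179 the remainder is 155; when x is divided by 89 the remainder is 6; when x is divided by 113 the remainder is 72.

From x ≡ 155 (mod 179) write x = 155 + 179t. Substituting into x ≡ 6 (mod 89) gives 179t ≡ 29 (mod 89), and since 1⁻¹ ≡ 1 (mod 89), t ≡ 29. Hence x ≡ 155 + 179·29 = 5346 (mod 15931).
From x ≡ 5346 (mod 15931) write x = 5346 + 15931t. Substituting into x ≡ 72 (mod 113) gives 15931t ≡ 37 (mod 113), and since 111⁻¹ ≡ 56 (mod 113), t ≡ 38. Hence x ≡ 5346 + 15931·38 = 610724 (mod 1800203).

610724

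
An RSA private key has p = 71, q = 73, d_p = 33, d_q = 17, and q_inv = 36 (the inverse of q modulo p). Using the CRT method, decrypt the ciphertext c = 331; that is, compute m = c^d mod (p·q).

m₁ = c^(d_p) mod p: c ≡ 47 (mod 71), and 47^33 mod 71 = 62.
m₂ = c^(d_q) mod q: c ≡ 39 (mod 73), and 39^17 mod 73 = 40.
h = q_inv·(m₁ − m₂) mod p = 36·(62 − 40) mod 71 = 11.
m = m₂ + h·q = 40 + 11·73 = 843.

843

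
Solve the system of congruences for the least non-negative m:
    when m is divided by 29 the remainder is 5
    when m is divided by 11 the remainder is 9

From m ≡ 5 (mod 29) write m = 5 + 29t. Substituting into m ≡ 9 (mod 11) gives 29t ≡ 4 (mod 11), and since 7⁻¹ ≡ 8 (mod 11), t ≡ 10. Hence m ≡ 5 + 29·10 = 295 (mod 319).

295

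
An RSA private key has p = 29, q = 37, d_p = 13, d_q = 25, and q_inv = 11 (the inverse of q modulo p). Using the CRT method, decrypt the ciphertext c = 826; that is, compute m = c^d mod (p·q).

m₁ = c^(d_p) mod p: c ≡ 14 (mod 29), and 14^13 mod 29 = 2.
m₂ = c^(d_q) mod q: c ≡ 12 (mod 37), and 12^25 mod 37 = 9.
h = q_inv·(m₁ − m₂) mod p = 11·(2 − 9) mod 29 = 10.
m = m₂ + h·q = 9 + 10·37 = 379.

379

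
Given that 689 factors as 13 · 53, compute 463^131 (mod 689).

Mod 13: 463 ≡ 8; by Fermat, exponent reduces to 131 mod 12 = 11; 8^11 ≡ 5 (mod 13).
Mod 53: 463 ≡ 39; by Fermat, exponent reduces to 131 mod 52 = 27; 39^27 ≡ 14 (mod 53).
Combine by CRT: x ≡ 5 (mod 13), x ≡ 14 (mod 53) ⇒ x ≡ 226 (mod 689).

226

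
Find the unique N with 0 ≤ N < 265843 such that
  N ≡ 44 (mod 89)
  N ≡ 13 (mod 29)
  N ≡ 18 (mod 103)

159977

Combine the congruences pairwise.
From N ≡ 44 (mod 89) write N = 44 + 89t. Substituting into N ≡ 13 (mod 29) gives 89t ≡ 27 (mod 29), and since 2⁻¹ ≡ 15 (mod 29), t ≡ 28. Hence N ≡ 44 + 89·28 = 2536 (mod 2581).
From N ≡ 2536 (mod 2581) write N = 2536 + 2581t. Substituting into N ≡ 18 (mod 103) gives 2581t ≡ 57 (mod 103), and since 6⁻¹ ≡ 86 (mod 103), t ≡ 61. Hence N ≡ 2536 + 2581·61 = 159977 (mod 265843).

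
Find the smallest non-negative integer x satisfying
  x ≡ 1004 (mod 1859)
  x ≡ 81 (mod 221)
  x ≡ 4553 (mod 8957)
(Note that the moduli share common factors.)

541973

gcd(1859, 221) = 13 and 13 | (81 − 1004), so the pair is consistent; merging gives x ≡ 4722 (mod 31603), where 31603 = lcm(1859, 221).
gcd(31603, 8957) = 169 and 169 | (4553 − 4722), so the pair is consistent; merging gives x ≡ 541973 (mod 1674959), where 1674959 = lcm(31603, 8957).
The solution is unique modulo lcm(1859, 221, 8957) = 1674959.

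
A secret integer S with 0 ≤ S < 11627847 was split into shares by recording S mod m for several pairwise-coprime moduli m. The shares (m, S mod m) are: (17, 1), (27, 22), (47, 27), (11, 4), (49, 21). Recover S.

6720322

The moduli are pairwise coprime; N = 17·27·47·11·49 = 11627847.
N/17 = 683991; 683991 ≡ 13 (mod 17); 13·4 ≡ 1, so inverse 4.
N/27 = 430661; 430661 ≡ 11 (mod 27); 11·5 ≡ 1, so inverse 5.
N/47 = 247401; 247401 ≡ 40 (mod 47); 40·20 ≡ 1, so inverse 20.
N/11 = 1057077; 1057077 ≡ 10 (mod 11); 10·10 ≡ 1, so inverse 10.
N/49 = 237303; 237303 ≡ 45 (mod 49); 45·12 ≡ 1, so inverse 12.
S ≡ 1·683991·4 + 22·430661·5 + 27·247401·20 + 4·1057077·10 + 21·237303·12 = 285788650.
285788650 mod 11627847 = 6720322.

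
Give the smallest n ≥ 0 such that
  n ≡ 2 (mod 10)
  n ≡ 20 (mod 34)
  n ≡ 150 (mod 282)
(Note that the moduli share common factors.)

gcd(10, 34) = 2 and 2 | (20 − 2), so the pair is consistent; merging gives n ≡ 122 (mod 170), where 170 = lcm(10, 34).
gcd(170, 282) = 2 and 2 | (150 − 122), so the pair is consistent; merging gives n ≡ 6072 (mod 23970), where 23970 = lcm(170, 282).
The solution is unique modulo lcm(10, 34, 282) = 23970.

6072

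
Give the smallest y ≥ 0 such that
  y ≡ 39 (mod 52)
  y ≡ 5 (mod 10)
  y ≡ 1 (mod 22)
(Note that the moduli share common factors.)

2795

Combine the congruences pairwise.
gcd(52, 10) = 2 and 2 | (5 − 39), so the pair is consistent; merging gives y ≡ 195 (mod 260), where 260 = lcm(52, 10).
gcd(260, 22) = 2 and 2 | (1 − 195), so the pair is consistent; merging gives y ≡ 2795 (mod 2860), where 2860 = lcm(260, 22).
The solution is unique modulo lcm(52, 10, 22) = 2860.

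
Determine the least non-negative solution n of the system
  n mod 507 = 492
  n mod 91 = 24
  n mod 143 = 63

gcd(507, 91) = 13 and 13 | (24 − 492), so the pair is consistent; merging gives n ≡ 3027 (mod 3549), where 3549 = lcm(507, 91).
gcd(3549, 143) = 13 and 13 | (63 − 3027), so the pair is consistent; merging gives n ≡ 17223 (mod 39039), where 39039 = lcm(3549, 143).
The solution is unique modulo lcm(507, 91, 143) = 39039.

17223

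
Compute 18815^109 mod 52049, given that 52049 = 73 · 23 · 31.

Mod 73: 18815 ≡ 54; by Fermat, exponent reduces to 109 mod 72 = 37; 54^37 ≡ 54 (mod 73).
Mod 23: 18815 ≡ 1; by Fermat, exponent reduces to 109 mod 22 = 21; 1^21 ≡ 1 (mod 23).
Mod 31: 18815 ≡ 29; by Fermat, exponent reduces to 109 mod 30 = 19; 29^19 ≡ 15 (mod 31).
Combine by CRT: x ≡ 54 (mod 73), x ≡ 1 (mod 23), x ≡ 15 (mod 31) ⇒ x ≡ 3704 (mod 52049).

3704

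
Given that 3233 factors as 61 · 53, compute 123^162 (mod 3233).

Mod 61: 123 ≡ 1; by Fermat, exponent reduces to 162 mod 60 = 42; 1^42 ≡ 1 (mod 61).
Mod 53: 123 ≡ 17; by Fermat, exponent reduces to 162 mod 52 = 6; 17^6 ≡ 44 (mod 53).
Combine by CRT: x ≡ 1 (mod 61), x ≡ 44 (mod 53) ⇒ x ≡ 733 (mod 3233).

733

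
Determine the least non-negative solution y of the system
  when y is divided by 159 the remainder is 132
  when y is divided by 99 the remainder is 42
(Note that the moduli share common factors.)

gcd(159, 99) = 3 and 3 | (42 − 132), so the pair is consistent; merging gives y ≡ 2517 (mod 5247), where 5247 = lcm(159, 99).
The solution is unique modulo lcm(159, 99) = 5247.

2517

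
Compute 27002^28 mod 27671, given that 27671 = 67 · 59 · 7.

Mod 67: 27002 ≡ 1; 1^28 ≡ 1 (mod 67).
Mod 59: 27002 ≡ 39; 39^28 ≡ 3 (mod 59).
Mod 7: 27002 ≡ 3; by Fermat, exponent reduces to 28 mod 6 = 4; 3^4 ≡ 4 (mod 7).
Combine by CRT: x ≡ 1 (mod 67), x ≡ 3 (mod 59), x ≡ 4 (mod 7) ⇒ x ≡ 16818 (mod 27671).

16818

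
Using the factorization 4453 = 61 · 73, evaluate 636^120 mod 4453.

1

Mod 61: 636 ≡ 26; since 60 | 120, by Fermat 26^120 ≡ 1 (mod 61).
Mod 73: 636 ≡ 52; by Fermat, exponent reduces to 120 mod 72 = 48; 52^48 ≡ 1 (mod 73).
Combine by CRT: x ≡ 1 (mod 61), x ≡ 1 (mod 73) ⇒ x ≡ 1 (mod 4453).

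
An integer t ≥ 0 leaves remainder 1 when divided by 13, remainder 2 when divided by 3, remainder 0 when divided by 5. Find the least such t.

170

The moduli are pairwise coprime; N = 13·3·5 = 195.
N/13 = 15; 15 ≡ 2 (mod 13); 2·7 ≡ 1, so inverse 7.
N/3 = 65; 65 ≡ 2 (mod 3); 2·2 ≡ 1, so inverse 2.
N/5 = 39; 39 ≡ 4 (mod 5); 4·4 ≡ 1, so inverse 4.
t ≡ 1·15·7 + 2·65·2 + 0·39·4 = 365.
365 mod 195 = 170.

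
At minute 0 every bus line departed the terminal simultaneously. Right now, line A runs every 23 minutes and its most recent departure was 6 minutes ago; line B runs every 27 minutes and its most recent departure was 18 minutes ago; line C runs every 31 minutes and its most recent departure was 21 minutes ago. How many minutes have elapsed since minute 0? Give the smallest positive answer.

13599

From t ≡ 6 (mod 23) write t = 6 + 23s. Substituting into t ≡ 18 (mod 27) gives 23s ≡ 12 (mod 27), and since 23⁻¹ ≡ 20 (mod 27), s ≡ 24. Hence t ≡ 6 + 23·24 = 558 (mod 621).
From t ≡ 558 (mod 621) write t = 558 + 621s. Substituting into t ≡ 21 (mod 31) gives 621s ≡ 21 (mod 31), and since 1⁻¹ ≡ 1 (mod 31), s ≡ 21. Hence t ≡ 558 + 621·21 = 13599 (mod 19251).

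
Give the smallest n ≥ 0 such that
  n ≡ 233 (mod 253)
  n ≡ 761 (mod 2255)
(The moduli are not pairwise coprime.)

3016

gcd(253, 2255) = 11 and 11 | (761 − 233), so the pair is consistent; merging gives n ≡ 3016 (mod 51865), where 51865 = lcm(253, 2255).
The solution is unique modulo lcm(253, 2255) = 51865.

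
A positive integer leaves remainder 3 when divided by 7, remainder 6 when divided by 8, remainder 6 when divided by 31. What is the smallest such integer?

1494

The moduli are pairwise coprime; N = 7·8·31 = 1736.
N/7 = 248; 248 ≡ 3 (mod 7); 3·5 ≡ 1, so inverse 5.
N/8 = 217; 217 ≡ 1 (mod 8), inverse 1.
N/31 = 56; 56 ≡ 25 (mod 31); 25·5 ≡ 1, so inverse 5.
k ≡ 3·248·5 + 6·217·1 + 6·56·5 = 6702.
6702 mod 1736 = 1494.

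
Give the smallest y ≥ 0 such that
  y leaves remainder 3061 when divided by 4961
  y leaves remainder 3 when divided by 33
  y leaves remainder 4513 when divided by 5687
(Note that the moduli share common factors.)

gcd(4961, 33) = 11 and 11 | (3 − 3061), so the pair is consistent; merging gives y ≡ 8022 (mod 14883), where 14883 = lcm(4961, 33).
gcd(14883, 5687) = 121 and 121 | (4513 − 8022), so the pair is consistent; merging gives y ≡ 692640 (mod 699501), where 699501 = lcm(14883, 5687).
The solution is unique modulo lcm(4961, 33, 5687) = 699501.

692640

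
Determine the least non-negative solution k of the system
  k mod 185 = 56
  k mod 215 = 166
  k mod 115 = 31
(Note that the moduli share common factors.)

76276

gcd(185, 215) = 5 and 5 | (166 − 56), so the pair is consistent; merging gives k ≡ 4681 (mod 7955), where 7955 = lcm(185, 215).
gcd(7955, 115) = 5 and 5 | (31 − 4681), so the pair is consistent; merging gives k ≡ 76276 (mod 182965), where 182965 = lcm(7955, 115).
The solution is unique modulo lcm(185, 215, 115) = 182965.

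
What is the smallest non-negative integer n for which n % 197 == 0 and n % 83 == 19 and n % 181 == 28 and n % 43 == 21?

From n ≡ 0 (mod 197) write n = 0 + 197t. Substituting into n ≡ 19 (mod 83) gives 197t ≡ 19 (mod 83), and since 31⁻¹ ≡ 75 (mod 83), t ≡ 14. Hence n ≡ 0 + 197·14 = 2758 (mod 16351).
From n ≡ 2758 (mod 16351) write n = 2758 + 16351t. Substituting into n ≡ 28 (mod 181) gives 16351t ≡ 166 (mod 181), and since 61⁻¹ ≡ 92 (mod 181), t ≡ 68. Hence n ≡ 2758 + 16351·68 = 1114626 (mod 2959531).
From n ≡ 1114626 (mod 2959531) write n = 1114626 + 2959531t. Substituting into n ≡ 21 (mod 43) gives 2959531t ≡ 41 (mod 43), and since 13⁻¹ ≡ 10 (mod 43), t ≡ 23. Hence n ≡ 1114626 + 2959531·23 = 69183839 (mod 127259833).

69183839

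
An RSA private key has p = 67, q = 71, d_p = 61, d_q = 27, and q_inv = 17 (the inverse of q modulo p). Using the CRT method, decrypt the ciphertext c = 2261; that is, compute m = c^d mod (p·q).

m₁ = c^(d_p) mod p: c ≡ 50 (mod 67), and 50^61 mod 67 = 48.
m₂ = c^(d_q) mod q: c ≡ 60 (mod 71), and 60^27 mod 71 = 6.
h = q_inv·(m₁ − m₂) mod p = 17·(48 − 6) mod 67 = 44.
m = m₂ + h·q = 6 + 44·71 = 3130.

3130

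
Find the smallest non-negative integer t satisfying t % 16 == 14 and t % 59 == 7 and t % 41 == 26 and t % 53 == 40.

1055694

From t ≡ 14 (mod 16) write t = 14 + 16s. Substituting into t ≡ 7 (mod 59) gives 16s ≡ 52 (mod 59), and since 16⁻¹ ≡ 48 (mod 59), s ≡ 18. Hence t ≡ 14 + 16·18 = 302 (mod 944).
From t ≡ 302 (mod 944) write t = 302 + 944s. Substituting into t ≡ 26 (mod 41) gives 944s ≡ 11 (mod 41), and since 1⁻¹ ≡ 1 (mod 41), s ≡ 11. Hence t ≡ 302 + 944·11 = 10686 (mod 38704).
From t ≡ 10686 (mod 38704) write t = 10686 + 38704s. Substituting into t ≡ 40 (mod 53) gives 38704s ≡ 7 (mod 53), and since 14⁻¹ ≡ 19 (mod 53), s ≡ 27. Hence t ≡ 10686 + 38704·27 = 1055694 (mod 2051312).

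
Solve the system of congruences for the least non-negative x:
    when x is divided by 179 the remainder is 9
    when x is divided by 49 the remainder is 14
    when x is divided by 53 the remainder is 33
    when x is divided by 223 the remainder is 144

4151735

From x ≡ 9 (mod 179) write x = 9 + 179t. Substituting into x ≡ 14 (mod 49) gives 179t ≡ 5 (mod 49), and since 32⁻¹ ≡ 23 (mod 49), t ≡ 17. Hence x ≡ 9 + 179·17 = 3052 (mod 8771).
From x ≡ 3052 (mod 8771) write x = 3052 + 8771t. Substituting into x ≡ 33 (mod 53) gives 8771t ≡ 2 (mod 53), and since 26⁻¹ ≡ 51 (mod 53), t ≡ 49. Hence x ≡ 3052 + 8771·49 = 432831 (mod 464863).
From x ≡ 432831 (mod 464863) write x = 432831 + 464863t. Substituting into x ≡ 144 (mod 223) gives 464863t ≡ 156 (mod 223), and since 131⁻¹ ≡ 143 (mod 223), t ≡ 8. Hence x ≡ 432831 + 464863·8 = 4151735 (mod 103664449).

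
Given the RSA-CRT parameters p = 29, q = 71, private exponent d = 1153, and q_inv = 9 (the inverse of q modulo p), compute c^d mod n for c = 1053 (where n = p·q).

d_p = d mod (p−1) = 1153 mod 28 = 5; d_q = d mod (q−1) = 33.
m₁ = c^(d_p) mod p: c ≡ 9 (mod 29), and 9^5 mod 29 = 5.
m₂ = c^(d_q) mod q: c ≡ 59 (mod 71), and 59^33 mod 71 = 35.
h = q_inv·(m₁ − m₂) mod p = 9·(5 − 35) mod 29 = 20.
m = m₂ + h·q = 35 + 20·71 = 1455.

1455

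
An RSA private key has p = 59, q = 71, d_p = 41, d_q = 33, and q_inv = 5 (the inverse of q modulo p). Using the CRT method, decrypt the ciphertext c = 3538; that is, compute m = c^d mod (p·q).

m₁ = c^(d_p) mod p: c ≡ 57 (mod 59), and 57^41 mod 59 = 25.
m₂ = c^(d_q) mod q: c ≡ 59 (mod 71), and 59^33 mod 71 = 35.
h = q_inv·(m₁ − m₂) mod p = 5·(25 − 35) mod 59 = 9.
m = m₂ + h·q = 35 + 9·71 = 674.

674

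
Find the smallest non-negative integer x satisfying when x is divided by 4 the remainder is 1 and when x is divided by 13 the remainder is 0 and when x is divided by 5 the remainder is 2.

117

From x ≡ 1 (mod 4) write x = 1 + 4t. Substituting into x ≡ 0 (mod 13) gives 4t ≡ 12 (mod 13), and since 4⁻¹ ≡ 10 (mod 13), t ≡ 3. Hence x ≡ 1 + 4·3 = 13 (mod 52).
From x ≡ 13 (mod 52) write x = 13 + 52t. Substituting into x ≡ 2 (mod 5) gives 52t ≡ 4 (mod 5), and since 2⁻¹ ≡ 3 (mod 5), t ≡ 2. Hence x ≡ 13 + 52·2 = 117 (mod 260).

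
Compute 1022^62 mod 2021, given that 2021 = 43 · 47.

357

Mod 43: 1022 ≡ 33; by Fermat, exponent reduces to 62 mod 42 = 20; 33^20 ≡ 13 (mod 43).
Mod 47: 1022 ≡ 35; by Fermat, exponent reduces to 62 mod 46 = 16; 35^16 ≡ 28 (mod 47).
Combine by CRT: x ≡ 13 (mod 43), x ≡ 28 (mod 47) ⇒ x ≡ 357 (mod 2021).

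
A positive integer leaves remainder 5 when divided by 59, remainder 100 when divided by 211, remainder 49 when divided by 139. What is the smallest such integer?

Combine the congruences pairwise.
From x ≡ 5 (mod 59) write x = 5 + 59t. Substituting into x ≡ 100 (mod 211) gives 59t ≡ 95 (mod 211), and since 59⁻¹ ≡ 93 (mod 211), t ≡ 184. Hence x ≡ 5 + 59·184 = 10861 (mod 12449).
From x ≡ 10861 (mod 12449) write x = 10861 + 12449t. Substituting into x ≡ 49 (mod 139) gives 12449t ≡ 30 (mod 139), and since 78⁻¹ ≡ 41 (mod 139), t ≡ 118. Hence x ≡ 10861 + 12449·118 = 1479843 (mod 1730411).

1479843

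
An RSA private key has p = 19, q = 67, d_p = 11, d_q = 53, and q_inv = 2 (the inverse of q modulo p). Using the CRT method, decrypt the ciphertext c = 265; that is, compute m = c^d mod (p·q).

m₁ = c^(d_p) mod p: c ≡ 18 (mod 19), and 18^11 mod 19 = 18.
m₂ = c^(d_q) mod q: c ≡ 64 (mod 67), and 64^53 mod 67 = 15.
h = q_inv·(m₁ − m₂) mod p = 2·(18 − 15) mod 19 = 6.
m = m₂ + h·q = 15 + 6·67 = 417.

417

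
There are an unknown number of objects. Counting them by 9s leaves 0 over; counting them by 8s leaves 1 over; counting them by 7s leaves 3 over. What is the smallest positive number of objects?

297

The moduli are pairwise coprime; M = 9·8·7 = 504.
M/9 = 56; 56 ≡ 2 (mod 9); 2·5 ≡ 1, so inverse 5.
M/8 = 63; 63 ≡ 7 (mod 8); 7·7 ≡ 1, so inverse 7.
M/7 = 72; 72 ≡ 2 (mod 7); 2·4 ≡ 1, so inverse 4.
N ≡ 0·56·5 + 1·63·7 + 3·72·4 = 1305.
1305 mod 504 = 297.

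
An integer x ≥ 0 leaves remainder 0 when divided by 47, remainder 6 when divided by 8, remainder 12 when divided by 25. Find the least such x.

The moduli are pairwise coprime; N = 47·8·25 = 9400.
N/47 = 200; 200 ≡ 12 (mod 47); 12·4 ≡ 1, so inverse 4.
N/8 = 1175; 1175 ≡ 7 (mod 8); 7·7 ≡ 1, so inverse 7.
N/25 = 376; 376 ≡ 1 (mod 25), inverse 1.
x ≡ 0·200·4 + 6·1175·7 + 12·376·1 = 53862.
53862 mod 9400 = 6862.

6862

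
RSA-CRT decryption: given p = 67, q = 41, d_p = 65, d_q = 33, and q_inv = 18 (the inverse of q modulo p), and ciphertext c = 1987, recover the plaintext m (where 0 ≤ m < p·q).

1707

m₁ = c^(d_p) mod p: c ≡ 44 (mod 67), and 44^65 mod 67 = 32.
m₂ = c^(d_q) mod q: c ≡ 19 (mod 41), and 19^33 mod 41 = 26.
h = q_inv·(m₁ − m₂) mod p = 18·(32 − 26) mod 67 = 41.
m = m₂ + h·q = 26 + 41·41 = 1707.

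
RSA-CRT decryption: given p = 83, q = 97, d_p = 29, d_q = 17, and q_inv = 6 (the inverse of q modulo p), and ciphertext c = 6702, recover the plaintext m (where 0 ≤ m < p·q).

3807

m₁ = c^(d_p) mod p: c ≡ 62 (mod 83), and 62^29 mod 83 = 72.
m₂ = c^(d_q) mod q: c ≡ 9 (mod 97), and 9^17 mod 97 = 24.
h = q_inv·(m₁ − m₂) mod p = 6·(72 − 24) mod 83 = 39.
m = m₂ + h·q = 24 + 39·97 = 3807.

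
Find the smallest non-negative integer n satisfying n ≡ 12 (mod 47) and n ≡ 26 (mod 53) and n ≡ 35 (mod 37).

From n ≡ 12 (mod 47) write n = 12 + 47t. Substituting into n ≡ 26 (mod 53) gives 47t ≡ 14 (mod 53), and since 47⁻¹ ≡ 44 (mod 53), t ≡ 33. Hence n ≡ 12 + 47·33 = 1563 (mod 2491).
From n ≡ 1563 (mod 2491) write n = 1563 + 2491t. Substituting into n ≡ 35 (mod 37) gives 2491t ≡ 26 (mod 37), and since 12⁻¹ ≡ 34 (mod 37), t ≡ 33. Hence n ≡ 1563 + 2491·33 = 83766 (mod 92167).

83766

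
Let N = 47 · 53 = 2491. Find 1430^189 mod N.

Mod 47: 1430 ≡ 20; by Fermat, exponent reduces to 189 mod 46 = 5; 20^5 ≡ 5 (mod 47).
Mod 53: 1430 ≡ 52; by Fermat, exponent reduces to 189 mod 52 = 33; 52^33 ≡ 52 (mod 53).
Combine by CRT: x ≡ 5 (mod 47), x ≡ 52 (mod 53) ⇒ x ≡ 52 (mod 2491).

52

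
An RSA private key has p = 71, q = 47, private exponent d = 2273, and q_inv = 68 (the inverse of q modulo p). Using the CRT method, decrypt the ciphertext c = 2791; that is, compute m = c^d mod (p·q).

2993

d_p = d mod (p−1) = 2273 mod 70 = 33; d_q = d mod (q−1) = 19.
m₁ = c^(d_p) mod p: c ≡ 22 (mod 71), and 22^33 mod 71 = 11.
m₂ = c^(d_q) mod q: c ≡ 18 (mod 47), and 18^19 mod 47 = 32.
h = q_inv·(m₁ − m₂) mod p = 68·(11 − 32) mod 71 = 63.
m = m₂ + h·q = 32 + 63·47 = 2993.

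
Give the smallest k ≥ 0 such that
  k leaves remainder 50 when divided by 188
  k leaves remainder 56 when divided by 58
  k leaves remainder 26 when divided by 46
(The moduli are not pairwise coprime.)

3246

Combine the congruences pairwise.
gcd(188, 58) = 2 and 2 | (56 − 50), so the pair is consistent; merging gives k ≡ 3246 (mod 5452), where 5452 = lcm(188, 58).
gcd(5452, 46) = 2 and 2 | (26 − 3246), so the pair is consistent; merging gives k ≡ 3246 (mod 125396), where 125396 = lcm(5452, 46).
The solution is unique modulo lcm(188, 58, 46) = 125396.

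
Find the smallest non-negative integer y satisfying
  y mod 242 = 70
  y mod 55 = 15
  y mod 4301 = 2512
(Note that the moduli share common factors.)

79930

gcd(242, 55) = 11 and 11 | (15 − 70), so the pair is consistent; merging gives y ≡ 70 (mod 1210), where 1210 = lcm(242, 55).
gcd(1210, 4301) = 11 and 11 | (2512 − 70), so the pair is consistent; merging gives y ≡ 79930 (mod 473110), where 473110 = lcm(1210, 4301).
The solution is unique modulo lcm(242, 55, 4301) = 473110.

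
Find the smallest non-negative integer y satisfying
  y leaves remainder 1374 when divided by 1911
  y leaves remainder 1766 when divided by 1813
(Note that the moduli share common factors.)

9018

gcd(1911, 1813) = 49 and 49 | (1766 − 1374), so the pair is consistent; merging gives y ≡ 9018 (mod 70707), where 70707 = lcm(1911, 1813).
The solution is unique modulo lcm(1911, 1813) = 70707.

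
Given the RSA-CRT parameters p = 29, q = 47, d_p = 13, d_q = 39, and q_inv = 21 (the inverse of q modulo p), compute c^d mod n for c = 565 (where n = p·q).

m₁ = c^(d_p) mod p: c ≡ 14 (mod 29), and 14^13 mod 29 = 2.
m₂ = c^(d_q) mod q: c ≡ 1 (mod 47), and 1^39 mod 47 = 1.
h = q_inv·(m₁ − m₂) mod p = 21·(2 − 1) mod 29 = 21.
m = m₂ + h·q = 1 + 21·47 = 988.

988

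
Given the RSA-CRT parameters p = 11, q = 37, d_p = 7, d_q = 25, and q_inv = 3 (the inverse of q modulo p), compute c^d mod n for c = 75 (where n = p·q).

334

m₁ = c^(d_p) mod p: c ≡ 9 (mod 11), and 9^7 mod 11 = 4.
m₂ = c^(d_q) mod q: c ≡ 1 (mod 37), and 1^25 mod 37 = 1.
h = q_inv·(m₁ − m₂) mod p = 3·(4 − 1) mod 11 = 9.
m = m₂ + h·q = 1 + 9·37 = 334.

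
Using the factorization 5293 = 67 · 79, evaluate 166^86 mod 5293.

65

Mod 67: 166 ≡ 32; by Fermat, exponent reduces to 86 mod 66 = 20; 32^20 ≡ 65 (mod 67).
Mod 79: 166 ≡ 8; by Fermat, exponent reduces to 86 mod 78 = 8; 8^8 ≡ 65 (mod 79).
Combine by CRT: x ≡ 65 (mod 67), x ≡ 65 (mod 79) ⇒ x ≡ 65 (mod 5293).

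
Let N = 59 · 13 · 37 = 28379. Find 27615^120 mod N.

1379

Mod 59: 27615 ≡ 3; by Fermat, exponent reduces to 120 mod 58 = 4; 3^4 ≡ 22 (mod 59).
Mod 13: 27615 ≡ 3; since 12 | 120, by Fermat 3^120 ≡ 1 (mod 13).
Mod 37: 27615 ≡ 13; by Fermat, exponent reduces to 120 mod 36 = 12; 13^12 ≡ 10 (mod 37).
Combine by CRT: x ≡ 22 (mod 59), x ≡ 1 (mod 13), x ≡ 10 (mod 37) ⇒ x ≡ 1379 (mod 28379).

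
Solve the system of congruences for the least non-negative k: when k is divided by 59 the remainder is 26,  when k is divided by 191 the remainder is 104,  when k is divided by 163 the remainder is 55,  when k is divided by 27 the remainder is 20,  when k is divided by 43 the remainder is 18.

185778164

From k ≡ 26 (mod 59) write k = 26 + 59t. Substituting into k ≡ 104 (mod 191) gives 59t ≡ 78 (mod 191), and since 59⁻¹ ≡ 68 (mod 191), t ≡ 147. Hence k ≡ 26 + 59·147 = 8699 (mod 11269).
From k ≡ 8699 (mod 11269) write k = 8699 + 11269t. Substituting into k ≡ 55 (mod 163) gives 11269t ≡ 158 (mod 163), and since 22⁻¹ ≡ 126 (mod 163), t ≡ 22. Hence k ≡ 8699 + 11269·22 = 256617 (mod 1836847).
From k ≡ 256617 (mod 1836847) write k = 256617 + 1836847t. Substituting into k ≡ 20 (mod 27) gives 1836847t ≡ 11 (mod 27), and since 10⁻¹ ≡ 19 (mod 27), t ≡ 20. Hence k ≡ 256617 + 1836847·20 = 36993557 (mod 49594869).
From k ≡ 36993557 (mod 49594869) write k = 36993557 + 49594869t. Substituting into k ≡ 18 (mod 43) gives 49594869t ≡ 6 (mod 43), and since 2⁻¹ ≡ 22 (mod 43), t ≡ 3. Hence k ≡ 36993557 + 49594869·3 = 185778164 (mod 2132579367).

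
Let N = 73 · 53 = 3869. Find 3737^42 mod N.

706

Mod 73: 3737 ≡ 14; 14^42 ≡ 49 (mod 73).
Mod 53: 3737 ≡ 27; 27^42 ≡ 17 (mod 53).
Combine by CRT: x ≡ 49 (mod 73), x ≡ 17 (mod 53) ⇒ x ≡ 706 (mod 3869).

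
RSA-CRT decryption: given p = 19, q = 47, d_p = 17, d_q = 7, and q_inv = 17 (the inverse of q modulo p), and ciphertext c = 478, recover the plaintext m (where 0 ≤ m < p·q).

811

m₁ = c^(d_p) mod p: c ≡ 3 (mod 19), and 3^17 mod 19 = 13.
m₂ = c^(d_q) mod q: c ≡ 8 (mod 47), and 8^7 mod 47 = 12.
h = q_inv·(m₁ − m₂) mod p = 17·(13 − 12) mod 19 = 17.
m = m₂ + h·q = 12 + 17·47 = 811.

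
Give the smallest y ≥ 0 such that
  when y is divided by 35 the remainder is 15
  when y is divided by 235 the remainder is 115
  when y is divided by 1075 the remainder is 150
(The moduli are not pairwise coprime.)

gcd(35, 235) = 5 and 5 | (115 − 15), so the pair is consistent; merging gives y ≡ 820 (mod 1645), where 1645 = lcm(35, 235).
gcd(1645, 1075) = 5 and 5 | (150 − 820), so the pair is consistent; merging gives y ≡ 48525 (mod 353675), where 353675 = lcm(1645, 1075).
The solution is unique modulo lcm(35, 235, 1075) = 353675.

48525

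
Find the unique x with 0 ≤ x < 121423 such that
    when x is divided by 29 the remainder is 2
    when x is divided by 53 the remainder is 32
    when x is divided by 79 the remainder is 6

Combine the congruences pairwise.
From x ≡ 2 (mod 29) write x = 2 + 29t. Substituting into x ≡ 32 (mod 53) gives 29t ≡ 30 (mod 53), and since 29⁻¹ ≡ 11 (mod 53), t ≡ 12. Hence x ≡ 2 + 29·12 = 350 (mod 1537).
From x ≡ 350 (mod 1537) write x = 350 + 1537t. Substituting into x ≡ 6 (mod 79) gives 1537t ≡ 51 (mod 79), and since 36⁻¹ ≡ 11 (mod 79), t ≡ 8. Hence x ≡ 350 + 1537·8 = 12646 (mod 121423).

12646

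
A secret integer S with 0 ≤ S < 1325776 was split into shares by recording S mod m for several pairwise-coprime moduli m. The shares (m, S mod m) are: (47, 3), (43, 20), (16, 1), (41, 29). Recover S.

956641

The moduli are pairwise coprime; N = 47·43·16·41 = 1325776.
N/47 = 28208; 28208 ≡ 8 (mod 47); 8·6 ≡ 1, so inverse 6.
N/43 = 30832; 30832 ≡ 1 (mod 43), inverse 1.
N/16 = 82861; 82861 ≡ 13 (mod 16); 13·5 ≡ 1, so inverse 5.
N/41 = 32336; 32336 ≡ 28 (mod 41); 28·22 ≡ 1, so inverse 22.
S ≡ 3·28208·6 + 20·30832·1 + 1·82861·5 + 29·32336·22 = 22169057.
22169057 mod 1325776 = 956641.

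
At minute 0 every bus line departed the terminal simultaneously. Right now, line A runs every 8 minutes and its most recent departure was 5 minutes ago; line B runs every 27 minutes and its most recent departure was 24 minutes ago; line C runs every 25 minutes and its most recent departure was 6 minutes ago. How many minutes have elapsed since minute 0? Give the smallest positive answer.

The moduli are pairwise coprime; N = 8·27·25 = 5400.
N/8 = 675; 675 ≡ 3 (mod 8); 3·3 ≡ 1, so inverse 3.
N/27 = 200; 200 ≡ 11 (mod 27); 11·5 ≡ 1, so inverse 5.
N/25 = 216; 216 ≡ 16 (mod 25); 16·11 ≡ 1, so inverse 11.
t ≡ 5·675·3 + 24·200·5 + 6·216·11 = 48381.
48381 mod 5400 = 5181.

5181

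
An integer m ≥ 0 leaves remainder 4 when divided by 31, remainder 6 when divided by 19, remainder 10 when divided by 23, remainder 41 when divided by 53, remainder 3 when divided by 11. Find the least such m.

From m ≡ 4 (mod 31) write m = 4 + 31t. Substituting into m ≡ 6 (mod 19) gives 31t ≡ 2 (mod 19), and since 12⁻¹ ≡ 8 (mod 19), t ≡ 16. Hence m ≡ 4 + 31·16 = 500 (mod 589).
From m ≡ 500 (mod 589) write m = 500 + 589t. Substituting into m ≡ 10 (mod 23) gives 589t ≡ 16 (mod 23), and since 14⁻¹ ≡ 5 (mod 23), t ≡ 11. Hence m ≡ 500 + 589·11 = 6979 (mod 13547).
From m ≡ 6979 (mod 13547) write m = 6979 + 13547t. Substituting into m ≡ 41 (mod 53) gives 13547t ≡ 5 (mod 53), and since 32⁻¹ ≡ 5 (mod 53), t ≡ 25. Hence m ≡ 6979 + 13547·25 = 345654 (mod 717991).
From m ≡ 345654 (mod 717991) write m = 345654 + 717991t. Substituting into m ≡ 3 (mod 11) gives 717991t ≡ 2 (mod 11), and since 10⁻¹ ≡ 10 (mod 11), t ≡ 9. Hence m ≡ 345654 + 717991·9 = 6807573 (mod 7897901).

6807573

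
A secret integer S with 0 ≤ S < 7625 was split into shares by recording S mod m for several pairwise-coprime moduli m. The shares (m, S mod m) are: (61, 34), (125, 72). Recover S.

3572

Combine the congruences pairwise.
From S ≡ 34 (mod 61) write S = 34 + 61t. Substituting into S ≡ 72 (mod 125) gives 61t ≡ 38 (mod 125), and since 61⁻¹ ≡ 41 (mod 125), t ≡ 58. Hence S ≡ 34 + 61·58 = 3572 (mod 7625).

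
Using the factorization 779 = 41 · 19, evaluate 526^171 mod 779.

265

Mod 41: 526 ≡ 34; by Fermat, exponent reduces to 171 mod 40 = 11; 34^11 ≡ 19 (mod 41).
Mod 19: 526 ≡ 13; by Fermat, exponent reduces to 171 mod 18 = 9; 13^9 ≡ 18 (mod 19).
Combine by CRT: x ≡ 19 (mod 41), x ≡ 18 (mod 19) ⇒ x ≡ 265 (mod 779).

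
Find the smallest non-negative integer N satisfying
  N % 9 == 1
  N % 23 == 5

Combine the congruences pairwise.
From N ≡ 1 (mod 9) write N = 1 + 9t. Substituting into N ≡ 5 (mod 23) gives 9t ≡ 4 (mod 23), and since 9⁻¹ ≡ 18 (mod 23), t ≡ 3. Hence N ≡ 1 + 9·3 = 28 (mod 207).

28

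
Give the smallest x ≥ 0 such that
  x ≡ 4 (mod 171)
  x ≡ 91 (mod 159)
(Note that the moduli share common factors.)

8041

gcd(171, 159) = 3 and 3 | (91 − 4), so the pair is consistent; merging gives x ≡ 8041 (mod 9063), where 9063 = lcm(171, 159).
The solution is unique modulo lcm(171, 159) = 9063.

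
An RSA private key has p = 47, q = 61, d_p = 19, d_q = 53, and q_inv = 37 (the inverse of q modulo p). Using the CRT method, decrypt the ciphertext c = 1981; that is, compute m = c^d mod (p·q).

2644

m₁ = c^(d_p) mod p: c ≡ 7 (mod 47), and 7^19 mod 47 = 12.
m₂ = c^(d_q) mod q: c ≡ 29 (mod 61), and 29^53 mod 61 = 21.
h = q_inv·(m₁ − m₂) mod p = 37·(12 − 21) mod 47 = 43.
m = m₂ + h·q = 21 + 43·61 = 2644.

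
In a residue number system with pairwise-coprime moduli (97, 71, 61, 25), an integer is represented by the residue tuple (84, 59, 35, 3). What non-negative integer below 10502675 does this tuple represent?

9625103

The moduli are pairwise coprime; N = 97·71·61·25 = 10502675.
N/97 = 108275; 108275 ≡ 23 (mod 97); 23·38 ≡ 1, so inverse 38.
N/71 = 147925; 147925 ≡ 32 (mod 71); 32·20 ≡ 1, so inverse 20.
N/61 = 172175; 172175 ≡ 33 (mod 61); 33·37 ≡ 1, so inverse 37.
N/25 = 420107; 420107 ≡ 7 (mod 25); 7·18 ≡ 1, so inverse 18.
x ≡ 84·108275·38 + 59·147925·20 + 35·172175·37 + 3·420107·18 = 765817703.
765817703 mod 10502675 = 9625103.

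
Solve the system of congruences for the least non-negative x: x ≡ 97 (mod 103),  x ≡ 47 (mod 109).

8440

From x ≡ 97 (mod 103) write x = 97 + 103t. Substituting into x ≡ 47 (mod 109) gives 103t ≡ 59 (mod 109), and since 103⁻¹ ≡ 18 (mod 109), t ≡ 81. Hence x ≡ 97 + 103·81 = 8440 (mod 11227).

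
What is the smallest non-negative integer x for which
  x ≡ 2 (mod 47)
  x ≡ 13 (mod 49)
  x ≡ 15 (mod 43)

From x ≡ 2 (mod 47) write x = 2 + 47t. Substituting into x ≡ 13 (mod 49) gives 47t ≡ 11 (mod 49), and since 47⁻¹ ≡ 24 (mod 49), t ≡ 19. Hence x ≡ 2 + 47·19 = 895 (mod 2303).
From x ≡ 895 (mod 2303) write x = 895 + 2303t. Substituting into x ≡ 15 (mod 43) gives 2303t ≡ 23 (mod 43), and since 24⁻¹ ≡ 9 (mod 43), t ≡ 35. Hence x ≡ 895 + 2303·35 = 81500 (mod 99029).

81500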